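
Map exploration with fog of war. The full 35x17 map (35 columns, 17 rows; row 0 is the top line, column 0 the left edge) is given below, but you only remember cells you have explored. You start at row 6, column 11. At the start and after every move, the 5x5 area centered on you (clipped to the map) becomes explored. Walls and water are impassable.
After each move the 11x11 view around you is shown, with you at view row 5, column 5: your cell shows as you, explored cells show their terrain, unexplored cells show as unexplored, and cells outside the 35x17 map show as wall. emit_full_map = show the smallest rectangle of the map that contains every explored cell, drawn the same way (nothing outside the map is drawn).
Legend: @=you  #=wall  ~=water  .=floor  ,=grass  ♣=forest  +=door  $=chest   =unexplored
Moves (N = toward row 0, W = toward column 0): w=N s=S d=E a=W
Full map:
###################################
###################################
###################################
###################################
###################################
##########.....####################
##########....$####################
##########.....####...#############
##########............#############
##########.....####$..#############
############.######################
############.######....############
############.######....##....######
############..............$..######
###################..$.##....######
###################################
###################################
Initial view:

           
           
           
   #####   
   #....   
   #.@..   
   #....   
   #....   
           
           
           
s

           
           
   #####   
   #....   
   #....   
   #.@..   
   #....   
   #....   
           
           
           

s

           
   #####   
   #....   
   #....   
   #....   
   #.@..   
   #....   
   ###.#   
           
           
           

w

           
           
   #####   
   #....   
   #....   
   #.@..   
   #....   
   #....   
   ###.#   
           
           

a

           
           
    #####  
   ##....  
   ##....  
   ##@...  
   ##....  
   ##....  
    ###.#  
           
           

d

           
           
   #####   
  ##....   
  ##....   
  ##.@..   
  ##....   
  ##....   
   ###.#   
           
           

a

           
           
    #####  
   ##....  
   ##....  
   ##@...  
   ##....  
   ##....  
    ###.#  
           
           

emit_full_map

 #####
##....
##....
##@...
##....
##....
 ###.#

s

           
    #####  
   ##....  
   ##....  
   ##....  
   ##@...  
   ##....  
   ####.#  
           
           
           

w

           
           
    #####  
   ##....  
   ##....  
   ##@...  
   ##....  
   ##....  
   ####.#  
           
           

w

           
           
           
   ######  
   ##....  
   ##@...  
   ##....  
   ##....  
   ##....  
   ####.#  
           

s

           
           
   ######  
   ##....  
   ##....  
   ##@...  
   ##....  
   ##....  
   ####.#  
           
           

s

           
   ######  
   ##....  
   ##....  
   ##....  
   ##@...  
   ##....  
   ####.#  
           
           
           

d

           
  ######   
  ##....   
  ##....   
  ##....   
  ##.@..   
  ##....   
  ####.#   
           
           
           

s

  ######   
  ##....   
  ##....   
  ##....   
  ##....   
  ##.@..   
  ####.#   
   ###.#   
           
           
           

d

 ######    
 ##....    
 ##....    
 ##.....   
 ##.....   
 ##..@..   
 ####.##   
  ###.##   
           
           
           

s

 ##....    
 ##....    
 ##.....   
 ##.....   
 ##.....   
 ####@##   
  ###.##   
   ##.##   
           
           
           

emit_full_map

###### 
##.... 
##.... 
##.....
##.....
##.....
####@##
 ###.##
  ##.##

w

 ######    
 ##....    
 ##....    
 ##.....   
 ##.....   
 ##..@..   
 ####.##   
  ###.##   
   ##.##   
           
           

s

 ##....    
 ##....    
 ##.....   
 ##.....   
 ##.....   
 ####@##   
  ###.##   
   ##.##   
           
           
           

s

 ##....    
 ##.....   
 ##.....   
 ##.....   
 ####.##   
  ###@##   
   ##.##   
   ##...   
           
           
           

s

 ##.....   
 ##.....   
 ##.....   
 ####.##   
  ###.##   
   ##@##   
   ##...   
   #####   
           
           
###########

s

 ##.....   
 ##.....   
 ####.##   
  ###.##   
   ##.##   
   ##@..   
   #####   
   #####   
           
###########
###########

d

##.....    
##.....    
####.##    
 ###.###   
  ##.###   
  ##.@..   
  ######   
  ######   
           
###########
###########

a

 ##.....   
 ##.....   
 ####.##   
  ###.###  
   ##.###  
   ##@...  
   ######  
   ######  
           
###########
###########

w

 ##.....   
 ##.....   
 ##.....   
 ####.##   
  ###.###  
   ##@###  
   ##....  
   ######  
   ######  
           
###########

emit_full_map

######  
##....  
##....  
##..... 
##..... 
##..... 
####.## 
 ###.###
  ##@###
  ##....
  ######
  ######

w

 ##....    
 ##.....   
 ##.....   
 ##.....   
 ####.##   
  ###@###  
   ##.###  
   ##....  
   ######  
   ######  
           

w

 ##....    
 ##....    
 ##.....   
 ##.....   
 ##.....   
 ####@##   
  ###.###  
   ##.###  
   ##....  
   ######  
   ######  

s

 ##....    
 ##.....   
 ##.....   
 ##.....   
 ####.##   
  ###@###  
   ##.###  
   ##....  
   ######  
   ######  
           

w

 ##....    
 ##....    
 ##.....   
 ##.....   
 ##.....   
 ####@##   
  ###.###  
   ##.###  
   ##....  
   ######  
   ######  


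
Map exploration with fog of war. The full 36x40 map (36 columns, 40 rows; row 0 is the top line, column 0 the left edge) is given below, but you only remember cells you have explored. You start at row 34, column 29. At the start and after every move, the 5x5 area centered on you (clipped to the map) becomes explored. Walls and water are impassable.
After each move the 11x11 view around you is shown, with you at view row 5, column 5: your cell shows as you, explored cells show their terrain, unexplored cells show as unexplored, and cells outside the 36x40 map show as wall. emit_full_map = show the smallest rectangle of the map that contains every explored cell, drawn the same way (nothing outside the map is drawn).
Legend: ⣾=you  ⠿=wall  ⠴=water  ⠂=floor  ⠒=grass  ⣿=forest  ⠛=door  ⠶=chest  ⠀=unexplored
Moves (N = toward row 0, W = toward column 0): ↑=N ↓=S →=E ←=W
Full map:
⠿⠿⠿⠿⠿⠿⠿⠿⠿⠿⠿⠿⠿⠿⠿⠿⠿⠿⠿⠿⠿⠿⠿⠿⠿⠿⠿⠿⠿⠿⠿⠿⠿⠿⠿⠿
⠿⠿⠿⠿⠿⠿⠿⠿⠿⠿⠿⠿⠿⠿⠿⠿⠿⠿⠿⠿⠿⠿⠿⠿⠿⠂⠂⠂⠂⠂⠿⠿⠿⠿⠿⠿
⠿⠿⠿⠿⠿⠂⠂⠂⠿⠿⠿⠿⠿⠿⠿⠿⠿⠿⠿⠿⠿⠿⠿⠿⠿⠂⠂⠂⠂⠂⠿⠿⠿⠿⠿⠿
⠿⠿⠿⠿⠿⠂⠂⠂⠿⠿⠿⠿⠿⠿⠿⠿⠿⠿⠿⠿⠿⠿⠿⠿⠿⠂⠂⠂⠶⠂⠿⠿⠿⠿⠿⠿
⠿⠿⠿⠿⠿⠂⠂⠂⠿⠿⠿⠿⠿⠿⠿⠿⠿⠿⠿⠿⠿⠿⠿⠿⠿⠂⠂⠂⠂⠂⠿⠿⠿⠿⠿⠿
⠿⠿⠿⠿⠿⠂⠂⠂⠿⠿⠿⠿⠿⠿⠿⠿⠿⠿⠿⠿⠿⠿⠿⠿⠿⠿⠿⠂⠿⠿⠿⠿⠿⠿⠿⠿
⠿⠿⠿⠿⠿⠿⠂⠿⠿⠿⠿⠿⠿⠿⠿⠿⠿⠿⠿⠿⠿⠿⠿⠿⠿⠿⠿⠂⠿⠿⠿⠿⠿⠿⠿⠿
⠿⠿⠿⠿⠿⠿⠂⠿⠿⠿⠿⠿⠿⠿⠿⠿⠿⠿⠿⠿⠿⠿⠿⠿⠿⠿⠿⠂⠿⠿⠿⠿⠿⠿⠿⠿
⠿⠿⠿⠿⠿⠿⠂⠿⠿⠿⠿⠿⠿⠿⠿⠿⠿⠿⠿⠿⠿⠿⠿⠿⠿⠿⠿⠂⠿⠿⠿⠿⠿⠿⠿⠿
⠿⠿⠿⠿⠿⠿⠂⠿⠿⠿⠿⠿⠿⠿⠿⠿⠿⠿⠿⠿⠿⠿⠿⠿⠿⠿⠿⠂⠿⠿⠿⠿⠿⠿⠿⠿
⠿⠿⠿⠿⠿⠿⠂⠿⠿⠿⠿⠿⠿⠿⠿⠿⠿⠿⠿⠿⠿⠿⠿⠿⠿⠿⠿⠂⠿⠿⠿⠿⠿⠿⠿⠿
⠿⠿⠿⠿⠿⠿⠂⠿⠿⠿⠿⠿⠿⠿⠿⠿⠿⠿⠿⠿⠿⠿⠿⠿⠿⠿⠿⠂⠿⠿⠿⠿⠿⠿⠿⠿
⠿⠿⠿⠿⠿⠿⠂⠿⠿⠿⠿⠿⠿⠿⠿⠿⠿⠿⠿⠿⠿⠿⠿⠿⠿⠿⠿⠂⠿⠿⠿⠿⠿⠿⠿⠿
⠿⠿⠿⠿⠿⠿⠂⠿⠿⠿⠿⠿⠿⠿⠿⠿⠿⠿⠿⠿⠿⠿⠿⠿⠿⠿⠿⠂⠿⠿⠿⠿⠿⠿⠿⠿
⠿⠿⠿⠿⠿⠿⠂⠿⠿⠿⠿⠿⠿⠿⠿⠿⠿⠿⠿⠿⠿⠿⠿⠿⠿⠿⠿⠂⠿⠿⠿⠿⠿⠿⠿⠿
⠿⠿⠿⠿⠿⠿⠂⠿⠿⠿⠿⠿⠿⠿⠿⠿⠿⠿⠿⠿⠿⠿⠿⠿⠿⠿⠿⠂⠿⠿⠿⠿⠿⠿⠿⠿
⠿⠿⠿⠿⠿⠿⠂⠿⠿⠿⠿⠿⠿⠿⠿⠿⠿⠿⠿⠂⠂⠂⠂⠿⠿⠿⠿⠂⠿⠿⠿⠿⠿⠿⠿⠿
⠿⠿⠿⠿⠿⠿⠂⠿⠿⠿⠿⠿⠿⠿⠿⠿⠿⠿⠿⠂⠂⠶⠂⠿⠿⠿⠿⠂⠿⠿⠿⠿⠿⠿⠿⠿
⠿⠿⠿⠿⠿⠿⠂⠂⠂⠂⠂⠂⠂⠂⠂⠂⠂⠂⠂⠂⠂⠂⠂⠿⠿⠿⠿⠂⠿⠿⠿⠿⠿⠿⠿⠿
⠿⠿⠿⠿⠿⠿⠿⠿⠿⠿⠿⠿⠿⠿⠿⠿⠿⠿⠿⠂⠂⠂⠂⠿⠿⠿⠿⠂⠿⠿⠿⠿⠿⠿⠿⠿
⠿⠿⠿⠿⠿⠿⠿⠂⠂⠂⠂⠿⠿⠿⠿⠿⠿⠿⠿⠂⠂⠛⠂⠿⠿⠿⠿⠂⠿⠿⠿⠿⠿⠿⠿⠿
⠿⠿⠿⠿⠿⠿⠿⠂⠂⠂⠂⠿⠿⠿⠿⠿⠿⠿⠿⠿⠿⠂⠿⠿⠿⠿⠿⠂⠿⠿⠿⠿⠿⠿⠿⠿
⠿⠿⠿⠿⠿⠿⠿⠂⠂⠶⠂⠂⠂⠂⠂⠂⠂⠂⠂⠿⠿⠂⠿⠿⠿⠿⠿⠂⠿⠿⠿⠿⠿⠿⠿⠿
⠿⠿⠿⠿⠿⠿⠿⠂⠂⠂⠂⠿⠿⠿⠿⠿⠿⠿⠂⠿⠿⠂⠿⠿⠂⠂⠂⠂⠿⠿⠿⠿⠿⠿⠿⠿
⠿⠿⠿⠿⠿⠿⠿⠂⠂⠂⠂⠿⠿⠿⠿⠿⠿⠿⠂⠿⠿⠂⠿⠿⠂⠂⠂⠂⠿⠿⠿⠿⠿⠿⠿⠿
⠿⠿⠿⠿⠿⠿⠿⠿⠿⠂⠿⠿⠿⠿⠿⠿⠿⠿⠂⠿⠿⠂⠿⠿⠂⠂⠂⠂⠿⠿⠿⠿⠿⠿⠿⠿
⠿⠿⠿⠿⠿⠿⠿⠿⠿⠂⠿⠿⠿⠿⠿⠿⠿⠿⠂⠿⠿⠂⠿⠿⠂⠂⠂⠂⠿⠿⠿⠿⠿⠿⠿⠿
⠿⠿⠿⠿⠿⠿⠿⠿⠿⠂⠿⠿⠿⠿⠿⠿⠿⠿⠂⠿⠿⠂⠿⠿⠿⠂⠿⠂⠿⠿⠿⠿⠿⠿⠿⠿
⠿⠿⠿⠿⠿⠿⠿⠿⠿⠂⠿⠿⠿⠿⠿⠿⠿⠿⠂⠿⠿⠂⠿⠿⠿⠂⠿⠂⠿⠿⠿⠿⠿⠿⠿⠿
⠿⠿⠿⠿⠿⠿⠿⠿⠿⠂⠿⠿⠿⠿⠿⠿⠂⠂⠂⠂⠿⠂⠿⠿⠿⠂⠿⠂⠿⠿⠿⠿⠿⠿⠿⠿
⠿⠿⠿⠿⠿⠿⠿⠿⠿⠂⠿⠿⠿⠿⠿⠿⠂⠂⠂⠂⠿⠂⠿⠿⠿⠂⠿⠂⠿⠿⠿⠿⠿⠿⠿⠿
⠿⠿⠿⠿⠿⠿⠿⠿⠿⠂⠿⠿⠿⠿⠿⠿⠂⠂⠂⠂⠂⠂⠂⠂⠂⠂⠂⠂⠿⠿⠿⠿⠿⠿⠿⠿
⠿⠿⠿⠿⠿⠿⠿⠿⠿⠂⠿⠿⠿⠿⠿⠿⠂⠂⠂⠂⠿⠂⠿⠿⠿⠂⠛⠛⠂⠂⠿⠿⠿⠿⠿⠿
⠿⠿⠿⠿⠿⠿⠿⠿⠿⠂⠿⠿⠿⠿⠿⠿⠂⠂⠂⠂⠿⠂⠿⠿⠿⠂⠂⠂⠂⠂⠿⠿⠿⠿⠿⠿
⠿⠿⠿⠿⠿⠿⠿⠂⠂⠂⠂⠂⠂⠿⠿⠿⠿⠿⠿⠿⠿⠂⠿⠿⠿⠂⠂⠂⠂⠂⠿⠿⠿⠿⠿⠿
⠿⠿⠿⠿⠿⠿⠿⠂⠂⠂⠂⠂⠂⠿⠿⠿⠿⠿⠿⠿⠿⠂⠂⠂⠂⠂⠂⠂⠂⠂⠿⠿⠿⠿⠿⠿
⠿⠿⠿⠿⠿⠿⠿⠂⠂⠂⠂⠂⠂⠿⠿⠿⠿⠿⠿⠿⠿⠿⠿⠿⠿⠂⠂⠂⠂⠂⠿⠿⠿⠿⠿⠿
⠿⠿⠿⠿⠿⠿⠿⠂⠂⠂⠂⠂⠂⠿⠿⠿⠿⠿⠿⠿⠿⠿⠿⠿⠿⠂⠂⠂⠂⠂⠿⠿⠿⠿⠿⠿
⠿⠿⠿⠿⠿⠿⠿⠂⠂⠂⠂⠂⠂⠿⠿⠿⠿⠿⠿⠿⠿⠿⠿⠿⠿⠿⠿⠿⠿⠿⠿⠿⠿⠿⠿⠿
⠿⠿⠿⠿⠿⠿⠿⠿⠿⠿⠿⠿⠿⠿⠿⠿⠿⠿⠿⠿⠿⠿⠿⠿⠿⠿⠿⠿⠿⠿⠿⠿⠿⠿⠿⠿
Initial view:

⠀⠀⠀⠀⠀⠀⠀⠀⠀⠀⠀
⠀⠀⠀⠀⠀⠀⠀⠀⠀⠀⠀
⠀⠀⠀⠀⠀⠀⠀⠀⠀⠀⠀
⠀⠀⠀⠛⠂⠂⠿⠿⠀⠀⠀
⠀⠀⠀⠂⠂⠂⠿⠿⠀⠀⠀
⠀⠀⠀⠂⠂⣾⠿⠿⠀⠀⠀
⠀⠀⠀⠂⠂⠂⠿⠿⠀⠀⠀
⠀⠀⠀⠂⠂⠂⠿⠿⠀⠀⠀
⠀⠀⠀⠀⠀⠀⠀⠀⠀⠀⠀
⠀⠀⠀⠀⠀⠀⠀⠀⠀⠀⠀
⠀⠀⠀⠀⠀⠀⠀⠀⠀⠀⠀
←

⠀⠀⠀⠀⠀⠀⠀⠀⠀⠀⠀
⠀⠀⠀⠀⠀⠀⠀⠀⠀⠀⠀
⠀⠀⠀⠀⠀⠀⠀⠀⠀⠀⠀
⠀⠀⠀⠛⠛⠂⠂⠿⠿⠀⠀
⠀⠀⠀⠂⠂⠂⠂⠿⠿⠀⠀
⠀⠀⠀⠂⠂⣾⠂⠿⠿⠀⠀
⠀⠀⠀⠂⠂⠂⠂⠿⠿⠀⠀
⠀⠀⠀⠂⠂⠂⠂⠿⠿⠀⠀
⠀⠀⠀⠀⠀⠀⠀⠀⠀⠀⠀
⠀⠀⠀⠀⠀⠀⠀⠀⠀⠀⠀
⠀⠀⠀⠀⠀⠀⠀⠀⠀⠀⠀

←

⠀⠀⠀⠀⠀⠀⠀⠀⠀⠀⠀
⠀⠀⠀⠀⠀⠀⠀⠀⠀⠀⠀
⠀⠀⠀⠀⠀⠀⠀⠀⠀⠀⠀
⠀⠀⠀⠂⠛⠛⠂⠂⠿⠿⠀
⠀⠀⠀⠂⠂⠂⠂⠂⠿⠿⠀
⠀⠀⠀⠂⠂⣾⠂⠂⠿⠿⠀
⠀⠀⠀⠂⠂⠂⠂⠂⠿⠿⠀
⠀⠀⠀⠂⠂⠂⠂⠂⠿⠿⠀
⠀⠀⠀⠀⠀⠀⠀⠀⠀⠀⠀
⠀⠀⠀⠀⠀⠀⠀⠀⠀⠀⠀
⠀⠀⠀⠀⠀⠀⠀⠀⠀⠀⠀

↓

⠀⠀⠀⠀⠀⠀⠀⠀⠀⠀⠀
⠀⠀⠀⠀⠀⠀⠀⠀⠀⠀⠀
⠀⠀⠀⠂⠛⠛⠂⠂⠿⠿⠀
⠀⠀⠀⠂⠂⠂⠂⠂⠿⠿⠀
⠀⠀⠀⠂⠂⠂⠂⠂⠿⠿⠀
⠀⠀⠀⠂⠂⣾⠂⠂⠿⠿⠀
⠀⠀⠀⠂⠂⠂⠂⠂⠿⠿⠀
⠀⠀⠀⠂⠂⠂⠂⠂⠀⠀⠀
⠀⠀⠀⠀⠀⠀⠀⠀⠀⠀⠀
⠀⠀⠀⠀⠀⠀⠀⠀⠀⠀⠀
⠿⠿⠿⠿⠿⠿⠿⠿⠿⠿⠿

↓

⠀⠀⠀⠀⠀⠀⠀⠀⠀⠀⠀
⠀⠀⠀⠂⠛⠛⠂⠂⠿⠿⠀
⠀⠀⠀⠂⠂⠂⠂⠂⠿⠿⠀
⠀⠀⠀⠂⠂⠂⠂⠂⠿⠿⠀
⠀⠀⠀⠂⠂⠂⠂⠂⠿⠿⠀
⠀⠀⠀⠂⠂⣾⠂⠂⠿⠿⠀
⠀⠀⠀⠂⠂⠂⠂⠂⠀⠀⠀
⠀⠀⠀⠿⠿⠿⠿⠿⠀⠀⠀
⠀⠀⠀⠀⠀⠀⠀⠀⠀⠀⠀
⠿⠿⠿⠿⠿⠿⠿⠿⠿⠿⠿
⠿⠿⠿⠿⠿⠿⠿⠿⠿⠿⠿

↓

⠀⠀⠀⠂⠛⠛⠂⠂⠿⠿⠀
⠀⠀⠀⠂⠂⠂⠂⠂⠿⠿⠀
⠀⠀⠀⠂⠂⠂⠂⠂⠿⠿⠀
⠀⠀⠀⠂⠂⠂⠂⠂⠿⠿⠀
⠀⠀⠀⠂⠂⠂⠂⠂⠿⠿⠀
⠀⠀⠀⠂⠂⣾⠂⠂⠀⠀⠀
⠀⠀⠀⠿⠿⠿⠿⠿⠀⠀⠀
⠀⠀⠀⠿⠿⠿⠿⠿⠀⠀⠀
⠿⠿⠿⠿⠿⠿⠿⠿⠿⠿⠿
⠿⠿⠿⠿⠿⠿⠿⠿⠿⠿⠿
⠿⠿⠿⠿⠿⠿⠿⠿⠿⠿⠿

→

⠀⠀⠂⠛⠛⠂⠂⠿⠿⠀⠀
⠀⠀⠂⠂⠂⠂⠂⠿⠿⠀⠀
⠀⠀⠂⠂⠂⠂⠂⠿⠿⠀⠀
⠀⠀⠂⠂⠂⠂⠂⠿⠿⠀⠀
⠀⠀⠂⠂⠂⠂⠂⠿⠿⠀⠀
⠀⠀⠂⠂⠂⣾⠂⠿⠀⠀⠀
⠀⠀⠿⠿⠿⠿⠿⠿⠀⠀⠀
⠀⠀⠿⠿⠿⠿⠿⠿⠀⠀⠀
⠿⠿⠿⠿⠿⠿⠿⠿⠿⠿⠿
⠿⠿⠿⠿⠿⠿⠿⠿⠿⠿⠿
⠿⠿⠿⠿⠿⠿⠿⠿⠿⠿⠿

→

⠀⠂⠛⠛⠂⠂⠿⠿⠀⠀⠀
⠀⠂⠂⠂⠂⠂⠿⠿⠀⠀⠀
⠀⠂⠂⠂⠂⠂⠿⠿⠀⠀⠀
⠀⠂⠂⠂⠂⠂⠿⠿⠀⠀⠀
⠀⠂⠂⠂⠂⠂⠿⠿⠀⠀⠀
⠀⠂⠂⠂⠂⣾⠿⠿⠀⠀⠀
⠀⠿⠿⠿⠿⠿⠿⠿⠀⠀⠀
⠀⠿⠿⠿⠿⠿⠿⠿⠀⠀⠀
⠿⠿⠿⠿⠿⠿⠿⠿⠿⠿⠿
⠿⠿⠿⠿⠿⠿⠿⠿⠿⠿⠿
⠿⠿⠿⠿⠿⠿⠿⠿⠿⠿⠿

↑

⠀⠀⠀⠀⠀⠀⠀⠀⠀⠀⠀
⠀⠂⠛⠛⠂⠂⠿⠿⠀⠀⠀
⠀⠂⠂⠂⠂⠂⠿⠿⠀⠀⠀
⠀⠂⠂⠂⠂⠂⠿⠿⠀⠀⠀
⠀⠂⠂⠂⠂⠂⠿⠿⠀⠀⠀
⠀⠂⠂⠂⠂⣾⠿⠿⠀⠀⠀
⠀⠂⠂⠂⠂⠂⠿⠿⠀⠀⠀
⠀⠿⠿⠿⠿⠿⠿⠿⠀⠀⠀
⠀⠿⠿⠿⠿⠿⠿⠿⠀⠀⠀
⠿⠿⠿⠿⠿⠿⠿⠿⠿⠿⠿
⠿⠿⠿⠿⠿⠿⠿⠿⠿⠿⠿

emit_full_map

⠂⠛⠛⠂⠂⠿⠿
⠂⠂⠂⠂⠂⠿⠿
⠂⠂⠂⠂⠂⠿⠿
⠂⠂⠂⠂⠂⠿⠿
⠂⠂⠂⠂⣾⠿⠿
⠂⠂⠂⠂⠂⠿⠿
⠿⠿⠿⠿⠿⠿⠿
⠿⠿⠿⠿⠿⠿⠿

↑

⠀⠀⠀⠀⠀⠀⠀⠀⠀⠀⠀
⠀⠀⠀⠀⠀⠀⠀⠀⠀⠀⠀
⠀⠂⠛⠛⠂⠂⠿⠿⠀⠀⠀
⠀⠂⠂⠂⠂⠂⠿⠿⠀⠀⠀
⠀⠂⠂⠂⠂⠂⠿⠿⠀⠀⠀
⠀⠂⠂⠂⠂⣾⠿⠿⠀⠀⠀
⠀⠂⠂⠂⠂⠂⠿⠿⠀⠀⠀
⠀⠂⠂⠂⠂⠂⠿⠿⠀⠀⠀
⠀⠿⠿⠿⠿⠿⠿⠿⠀⠀⠀
⠀⠿⠿⠿⠿⠿⠿⠿⠀⠀⠀
⠿⠿⠿⠿⠿⠿⠿⠿⠿⠿⠿

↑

⠀⠀⠀⠀⠀⠀⠀⠀⠀⠀⠀
⠀⠀⠀⠀⠀⠀⠀⠀⠀⠀⠀
⠀⠀⠀⠀⠀⠀⠀⠀⠀⠀⠀
⠀⠂⠛⠛⠂⠂⠿⠿⠀⠀⠀
⠀⠂⠂⠂⠂⠂⠿⠿⠀⠀⠀
⠀⠂⠂⠂⠂⣾⠿⠿⠀⠀⠀
⠀⠂⠂⠂⠂⠂⠿⠿⠀⠀⠀
⠀⠂⠂⠂⠂⠂⠿⠿⠀⠀⠀
⠀⠂⠂⠂⠂⠂⠿⠿⠀⠀⠀
⠀⠿⠿⠿⠿⠿⠿⠿⠀⠀⠀
⠀⠿⠿⠿⠿⠿⠿⠿⠀⠀⠀

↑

⠀⠀⠀⠀⠀⠀⠀⠀⠀⠀⠀
⠀⠀⠀⠀⠀⠀⠀⠀⠀⠀⠀
⠀⠀⠀⠀⠀⠀⠀⠀⠀⠀⠀
⠀⠀⠀⠂⠿⠿⠿⠿⠀⠀⠀
⠀⠂⠛⠛⠂⠂⠿⠿⠀⠀⠀
⠀⠂⠂⠂⠂⣾⠿⠿⠀⠀⠀
⠀⠂⠂⠂⠂⠂⠿⠿⠀⠀⠀
⠀⠂⠂⠂⠂⠂⠿⠿⠀⠀⠀
⠀⠂⠂⠂⠂⠂⠿⠿⠀⠀⠀
⠀⠂⠂⠂⠂⠂⠿⠿⠀⠀⠀
⠀⠿⠿⠿⠿⠿⠿⠿⠀⠀⠀

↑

⠀⠀⠀⠀⠀⠀⠀⠀⠀⠀⠀
⠀⠀⠀⠀⠀⠀⠀⠀⠀⠀⠀
⠀⠀⠀⠀⠀⠀⠀⠀⠀⠀⠀
⠀⠀⠀⠂⠿⠿⠿⠿⠀⠀⠀
⠀⠀⠀⠂⠿⠿⠿⠿⠀⠀⠀
⠀⠂⠛⠛⠂⣾⠿⠿⠀⠀⠀
⠀⠂⠂⠂⠂⠂⠿⠿⠀⠀⠀
⠀⠂⠂⠂⠂⠂⠿⠿⠀⠀⠀
⠀⠂⠂⠂⠂⠂⠿⠿⠀⠀⠀
⠀⠂⠂⠂⠂⠂⠿⠿⠀⠀⠀
⠀⠂⠂⠂⠂⠂⠿⠿⠀⠀⠀

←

⠀⠀⠀⠀⠀⠀⠀⠀⠀⠀⠀
⠀⠀⠀⠀⠀⠀⠀⠀⠀⠀⠀
⠀⠀⠀⠀⠀⠀⠀⠀⠀⠀⠀
⠀⠀⠀⠿⠂⠿⠿⠿⠿⠀⠀
⠀⠀⠀⠂⠂⠿⠿⠿⠿⠀⠀
⠀⠀⠂⠛⠛⣾⠂⠿⠿⠀⠀
⠀⠀⠂⠂⠂⠂⠂⠿⠿⠀⠀
⠀⠀⠂⠂⠂⠂⠂⠿⠿⠀⠀
⠀⠀⠂⠂⠂⠂⠂⠿⠿⠀⠀
⠀⠀⠂⠂⠂⠂⠂⠿⠿⠀⠀
⠀⠀⠂⠂⠂⠂⠂⠿⠿⠀⠀

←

⠀⠀⠀⠀⠀⠀⠀⠀⠀⠀⠀
⠀⠀⠀⠀⠀⠀⠀⠀⠀⠀⠀
⠀⠀⠀⠀⠀⠀⠀⠀⠀⠀⠀
⠀⠀⠀⠂⠿⠂⠿⠿⠿⠿⠀
⠀⠀⠀⠂⠂⠂⠿⠿⠿⠿⠀
⠀⠀⠀⠂⠛⣾⠂⠂⠿⠿⠀
⠀⠀⠀⠂⠂⠂⠂⠂⠿⠿⠀
⠀⠀⠀⠂⠂⠂⠂⠂⠿⠿⠀
⠀⠀⠀⠂⠂⠂⠂⠂⠿⠿⠀
⠀⠀⠀⠂⠂⠂⠂⠂⠿⠿⠀
⠀⠀⠀⠂⠂⠂⠂⠂⠿⠿⠀

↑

⠀⠀⠀⠀⠀⠀⠀⠀⠀⠀⠀
⠀⠀⠀⠀⠀⠀⠀⠀⠀⠀⠀
⠀⠀⠀⠀⠀⠀⠀⠀⠀⠀⠀
⠀⠀⠀⠂⠿⠂⠿⠿⠀⠀⠀
⠀⠀⠀⠂⠿⠂⠿⠿⠿⠿⠀
⠀⠀⠀⠂⠂⣾⠿⠿⠿⠿⠀
⠀⠀⠀⠂⠛⠛⠂⠂⠿⠿⠀
⠀⠀⠀⠂⠂⠂⠂⠂⠿⠿⠀
⠀⠀⠀⠂⠂⠂⠂⠂⠿⠿⠀
⠀⠀⠀⠂⠂⠂⠂⠂⠿⠿⠀
⠀⠀⠀⠂⠂⠂⠂⠂⠿⠿⠀

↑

⠀⠀⠀⠀⠀⠀⠀⠀⠀⠀⠀
⠀⠀⠀⠀⠀⠀⠀⠀⠀⠀⠀
⠀⠀⠀⠀⠀⠀⠀⠀⠀⠀⠀
⠀⠀⠀⠂⠿⠂⠿⠿⠀⠀⠀
⠀⠀⠀⠂⠿⠂⠿⠿⠀⠀⠀
⠀⠀⠀⠂⠿⣾⠿⠿⠿⠿⠀
⠀⠀⠀⠂⠂⠂⠿⠿⠿⠿⠀
⠀⠀⠀⠂⠛⠛⠂⠂⠿⠿⠀
⠀⠀⠀⠂⠂⠂⠂⠂⠿⠿⠀
⠀⠀⠀⠂⠂⠂⠂⠂⠿⠿⠀
⠀⠀⠀⠂⠂⠂⠂⠂⠿⠿⠀

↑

⠀⠀⠀⠀⠀⠀⠀⠀⠀⠀⠀
⠀⠀⠀⠀⠀⠀⠀⠀⠀⠀⠀
⠀⠀⠀⠀⠀⠀⠀⠀⠀⠀⠀
⠀⠀⠀⠂⠿⠂⠿⠿⠀⠀⠀
⠀⠀⠀⠂⠿⠂⠿⠿⠀⠀⠀
⠀⠀⠀⠂⠿⣾⠿⠿⠀⠀⠀
⠀⠀⠀⠂⠿⠂⠿⠿⠿⠿⠀
⠀⠀⠀⠂⠂⠂⠿⠿⠿⠿⠀
⠀⠀⠀⠂⠛⠛⠂⠂⠿⠿⠀
⠀⠀⠀⠂⠂⠂⠂⠂⠿⠿⠀
⠀⠀⠀⠂⠂⠂⠂⠂⠿⠿⠀

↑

⠀⠀⠀⠀⠀⠀⠀⠀⠀⠀⠀
⠀⠀⠀⠀⠀⠀⠀⠀⠀⠀⠀
⠀⠀⠀⠀⠀⠀⠀⠀⠀⠀⠀
⠀⠀⠀⠂⠂⠂⠿⠿⠀⠀⠀
⠀⠀⠀⠂⠿⠂⠿⠿⠀⠀⠀
⠀⠀⠀⠂⠿⣾⠿⠿⠀⠀⠀
⠀⠀⠀⠂⠿⠂⠿⠿⠀⠀⠀
⠀⠀⠀⠂⠿⠂⠿⠿⠿⠿⠀
⠀⠀⠀⠂⠂⠂⠿⠿⠿⠿⠀
⠀⠀⠀⠂⠛⠛⠂⠂⠿⠿⠀
⠀⠀⠀⠂⠂⠂⠂⠂⠿⠿⠀

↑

⠀⠀⠀⠀⠀⠀⠀⠀⠀⠀⠀
⠀⠀⠀⠀⠀⠀⠀⠀⠀⠀⠀
⠀⠀⠀⠀⠀⠀⠀⠀⠀⠀⠀
⠀⠀⠀⠂⠂⠂⠿⠿⠀⠀⠀
⠀⠀⠀⠂⠂⠂⠿⠿⠀⠀⠀
⠀⠀⠀⠂⠿⣾⠿⠿⠀⠀⠀
⠀⠀⠀⠂⠿⠂⠿⠿⠀⠀⠀
⠀⠀⠀⠂⠿⠂⠿⠿⠀⠀⠀
⠀⠀⠀⠂⠿⠂⠿⠿⠿⠿⠀
⠀⠀⠀⠂⠂⠂⠿⠿⠿⠿⠀
⠀⠀⠀⠂⠛⠛⠂⠂⠿⠿⠀

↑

⠀⠀⠀⠀⠀⠀⠀⠀⠀⠀⠀
⠀⠀⠀⠀⠀⠀⠀⠀⠀⠀⠀
⠀⠀⠀⠀⠀⠀⠀⠀⠀⠀⠀
⠀⠀⠀⠂⠂⠂⠿⠿⠀⠀⠀
⠀⠀⠀⠂⠂⠂⠿⠿⠀⠀⠀
⠀⠀⠀⠂⠂⣾⠿⠿⠀⠀⠀
⠀⠀⠀⠂⠿⠂⠿⠿⠀⠀⠀
⠀⠀⠀⠂⠿⠂⠿⠿⠀⠀⠀
⠀⠀⠀⠂⠿⠂⠿⠿⠀⠀⠀
⠀⠀⠀⠂⠿⠂⠿⠿⠿⠿⠀
⠀⠀⠀⠂⠂⠂⠿⠿⠿⠿⠀

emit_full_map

⠂⠂⠂⠿⠿⠀⠀
⠂⠂⠂⠿⠿⠀⠀
⠂⠂⣾⠿⠿⠀⠀
⠂⠿⠂⠿⠿⠀⠀
⠂⠿⠂⠿⠿⠀⠀
⠂⠿⠂⠿⠿⠀⠀
⠂⠿⠂⠿⠿⠿⠿
⠂⠂⠂⠿⠿⠿⠿
⠂⠛⠛⠂⠂⠿⠿
⠂⠂⠂⠂⠂⠿⠿
⠂⠂⠂⠂⠂⠿⠿
⠂⠂⠂⠂⠂⠿⠿
⠂⠂⠂⠂⠂⠿⠿
⠂⠂⠂⠂⠂⠿⠿
⠿⠿⠿⠿⠿⠿⠿
⠿⠿⠿⠿⠿⠿⠿

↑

⠀⠀⠀⠀⠀⠀⠀⠀⠀⠀⠀
⠀⠀⠀⠀⠀⠀⠀⠀⠀⠀⠀
⠀⠀⠀⠀⠀⠀⠀⠀⠀⠀⠀
⠀⠀⠀⠂⠂⠂⠿⠿⠀⠀⠀
⠀⠀⠀⠂⠂⠂⠿⠿⠀⠀⠀
⠀⠀⠀⠂⠂⣾⠿⠿⠀⠀⠀
⠀⠀⠀⠂⠂⠂⠿⠿⠀⠀⠀
⠀⠀⠀⠂⠿⠂⠿⠿⠀⠀⠀
⠀⠀⠀⠂⠿⠂⠿⠿⠀⠀⠀
⠀⠀⠀⠂⠿⠂⠿⠿⠀⠀⠀
⠀⠀⠀⠂⠿⠂⠿⠿⠿⠿⠀

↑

⠀⠀⠀⠀⠀⠀⠀⠀⠀⠀⠀
⠀⠀⠀⠀⠀⠀⠀⠀⠀⠀⠀
⠀⠀⠀⠀⠀⠀⠀⠀⠀⠀⠀
⠀⠀⠀⠿⠿⠂⠿⠿⠀⠀⠀
⠀⠀⠀⠂⠂⠂⠿⠿⠀⠀⠀
⠀⠀⠀⠂⠂⣾⠿⠿⠀⠀⠀
⠀⠀⠀⠂⠂⠂⠿⠿⠀⠀⠀
⠀⠀⠀⠂⠂⠂⠿⠿⠀⠀⠀
⠀⠀⠀⠂⠿⠂⠿⠿⠀⠀⠀
⠀⠀⠀⠂⠿⠂⠿⠿⠀⠀⠀
⠀⠀⠀⠂⠿⠂⠿⠿⠀⠀⠀

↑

⠀⠀⠀⠀⠀⠀⠀⠀⠀⠀⠀
⠀⠀⠀⠀⠀⠀⠀⠀⠀⠀⠀
⠀⠀⠀⠀⠀⠀⠀⠀⠀⠀⠀
⠀⠀⠀⠿⠿⠂⠿⠿⠀⠀⠀
⠀⠀⠀⠿⠿⠂⠿⠿⠀⠀⠀
⠀⠀⠀⠂⠂⣾⠿⠿⠀⠀⠀
⠀⠀⠀⠂⠂⠂⠿⠿⠀⠀⠀
⠀⠀⠀⠂⠂⠂⠿⠿⠀⠀⠀
⠀⠀⠀⠂⠂⠂⠿⠿⠀⠀⠀
⠀⠀⠀⠂⠿⠂⠿⠿⠀⠀⠀
⠀⠀⠀⠂⠿⠂⠿⠿⠀⠀⠀

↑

⠀⠀⠀⠀⠀⠀⠀⠀⠀⠀⠀
⠀⠀⠀⠀⠀⠀⠀⠀⠀⠀⠀
⠀⠀⠀⠀⠀⠀⠀⠀⠀⠀⠀
⠀⠀⠀⠿⠿⠂⠿⠿⠀⠀⠀
⠀⠀⠀⠿⠿⠂⠿⠿⠀⠀⠀
⠀⠀⠀⠿⠿⣾⠿⠿⠀⠀⠀
⠀⠀⠀⠂⠂⠂⠿⠿⠀⠀⠀
⠀⠀⠀⠂⠂⠂⠿⠿⠀⠀⠀
⠀⠀⠀⠂⠂⠂⠿⠿⠀⠀⠀
⠀⠀⠀⠂⠂⠂⠿⠿⠀⠀⠀
⠀⠀⠀⠂⠿⠂⠿⠿⠀⠀⠀

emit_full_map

⠿⠿⠂⠿⠿⠀⠀
⠿⠿⠂⠿⠿⠀⠀
⠿⠿⣾⠿⠿⠀⠀
⠂⠂⠂⠿⠿⠀⠀
⠂⠂⠂⠿⠿⠀⠀
⠂⠂⠂⠿⠿⠀⠀
⠂⠂⠂⠿⠿⠀⠀
⠂⠿⠂⠿⠿⠀⠀
⠂⠿⠂⠿⠿⠀⠀
⠂⠿⠂⠿⠿⠀⠀
⠂⠿⠂⠿⠿⠿⠿
⠂⠂⠂⠿⠿⠿⠿
⠂⠛⠛⠂⠂⠿⠿
⠂⠂⠂⠂⠂⠿⠿
⠂⠂⠂⠂⠂⠿⠿
⠂⠂⠂⠂⠂⠿⠿
⠂⠂⠂⠂⠂⠿⠿
⠂⠂⠂⠂⠂⠿⠿
⠿⠿⠿⠿⠿⠿⠿
⠿⠿⠿⠿⠿⠿⠿

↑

⠀⠀⠀⠀⠀⠀⠀⠀⠀⠀⠀
⠀⠀⠀⠀⠀⠀⠀⠀⠀⠀⠀
⠀⠀⠀⠀⠀⠀⠀⠀⠀⠀⠀
⠀⠀⠀⠿⠿⠂⠿⠿⠀⠀⠀
⠀⠀⠀⠿⠿⠂⠿⠿⠀⠀⠀
⠀⠀⠀⠿⠿⣾⠿⠿⠀⠀⠀
⠀⠀⠀⠿⠿⠂⠿⠿⠀⠀⠀
⠀⠀⠀⠂⠂⠂⠿⠿⠀⠀⠀
⠀⠀⠀⠂⠂⠂⠿⠿⠀⠀⠀
⠀⠀⠀⠂⠂⠂⠿⠿⠀⠀⠀
⠀⠀⠀⠂⠂⠂⠿⠿⠀⠀⠀

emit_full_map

⠿⠿⠂⠿⠿⠀⠀
⠿⠿⠂⠿⠿⠀⠀
⠿⠿⣾⠿⠿⠀⠀
⠿⠿⠂⠿⠿⠀⠀
⠂⠂⠂⠿⠿⠀⠀
⠂⠂⠂⠿⠿⠀⠀
⠂⠂⠂⠿⠿⠀⠀
⠂⠂⠂⠿⠿⠀⠀
⠂⠿⠂⠿⠿⠀⠀
⠂⠿⠂⠿⠿⠀⠀
⠂⠿⠂⠿⠿⠀⠀
⠂⠿⠂⠿⠿⠿⠿
⠂⠂⠂⠿⠿⠿⠿
⠂⠛⠛⠂⠂⠿⠿
⠂⠂⠂⠂⠂⠿⠿
⠂⠂⠂⠂⠂⠿⠿
⠂⠂⠂⠂⠂⠿⠿
⠂⠂⠂⠂⠂⠿⠿
⠂⠂⠂⠂⠂⠿⠿
⠿⠿⠿⠿⠿⠿⠿
⠿⠿⠿⠿⠿⠿⠿


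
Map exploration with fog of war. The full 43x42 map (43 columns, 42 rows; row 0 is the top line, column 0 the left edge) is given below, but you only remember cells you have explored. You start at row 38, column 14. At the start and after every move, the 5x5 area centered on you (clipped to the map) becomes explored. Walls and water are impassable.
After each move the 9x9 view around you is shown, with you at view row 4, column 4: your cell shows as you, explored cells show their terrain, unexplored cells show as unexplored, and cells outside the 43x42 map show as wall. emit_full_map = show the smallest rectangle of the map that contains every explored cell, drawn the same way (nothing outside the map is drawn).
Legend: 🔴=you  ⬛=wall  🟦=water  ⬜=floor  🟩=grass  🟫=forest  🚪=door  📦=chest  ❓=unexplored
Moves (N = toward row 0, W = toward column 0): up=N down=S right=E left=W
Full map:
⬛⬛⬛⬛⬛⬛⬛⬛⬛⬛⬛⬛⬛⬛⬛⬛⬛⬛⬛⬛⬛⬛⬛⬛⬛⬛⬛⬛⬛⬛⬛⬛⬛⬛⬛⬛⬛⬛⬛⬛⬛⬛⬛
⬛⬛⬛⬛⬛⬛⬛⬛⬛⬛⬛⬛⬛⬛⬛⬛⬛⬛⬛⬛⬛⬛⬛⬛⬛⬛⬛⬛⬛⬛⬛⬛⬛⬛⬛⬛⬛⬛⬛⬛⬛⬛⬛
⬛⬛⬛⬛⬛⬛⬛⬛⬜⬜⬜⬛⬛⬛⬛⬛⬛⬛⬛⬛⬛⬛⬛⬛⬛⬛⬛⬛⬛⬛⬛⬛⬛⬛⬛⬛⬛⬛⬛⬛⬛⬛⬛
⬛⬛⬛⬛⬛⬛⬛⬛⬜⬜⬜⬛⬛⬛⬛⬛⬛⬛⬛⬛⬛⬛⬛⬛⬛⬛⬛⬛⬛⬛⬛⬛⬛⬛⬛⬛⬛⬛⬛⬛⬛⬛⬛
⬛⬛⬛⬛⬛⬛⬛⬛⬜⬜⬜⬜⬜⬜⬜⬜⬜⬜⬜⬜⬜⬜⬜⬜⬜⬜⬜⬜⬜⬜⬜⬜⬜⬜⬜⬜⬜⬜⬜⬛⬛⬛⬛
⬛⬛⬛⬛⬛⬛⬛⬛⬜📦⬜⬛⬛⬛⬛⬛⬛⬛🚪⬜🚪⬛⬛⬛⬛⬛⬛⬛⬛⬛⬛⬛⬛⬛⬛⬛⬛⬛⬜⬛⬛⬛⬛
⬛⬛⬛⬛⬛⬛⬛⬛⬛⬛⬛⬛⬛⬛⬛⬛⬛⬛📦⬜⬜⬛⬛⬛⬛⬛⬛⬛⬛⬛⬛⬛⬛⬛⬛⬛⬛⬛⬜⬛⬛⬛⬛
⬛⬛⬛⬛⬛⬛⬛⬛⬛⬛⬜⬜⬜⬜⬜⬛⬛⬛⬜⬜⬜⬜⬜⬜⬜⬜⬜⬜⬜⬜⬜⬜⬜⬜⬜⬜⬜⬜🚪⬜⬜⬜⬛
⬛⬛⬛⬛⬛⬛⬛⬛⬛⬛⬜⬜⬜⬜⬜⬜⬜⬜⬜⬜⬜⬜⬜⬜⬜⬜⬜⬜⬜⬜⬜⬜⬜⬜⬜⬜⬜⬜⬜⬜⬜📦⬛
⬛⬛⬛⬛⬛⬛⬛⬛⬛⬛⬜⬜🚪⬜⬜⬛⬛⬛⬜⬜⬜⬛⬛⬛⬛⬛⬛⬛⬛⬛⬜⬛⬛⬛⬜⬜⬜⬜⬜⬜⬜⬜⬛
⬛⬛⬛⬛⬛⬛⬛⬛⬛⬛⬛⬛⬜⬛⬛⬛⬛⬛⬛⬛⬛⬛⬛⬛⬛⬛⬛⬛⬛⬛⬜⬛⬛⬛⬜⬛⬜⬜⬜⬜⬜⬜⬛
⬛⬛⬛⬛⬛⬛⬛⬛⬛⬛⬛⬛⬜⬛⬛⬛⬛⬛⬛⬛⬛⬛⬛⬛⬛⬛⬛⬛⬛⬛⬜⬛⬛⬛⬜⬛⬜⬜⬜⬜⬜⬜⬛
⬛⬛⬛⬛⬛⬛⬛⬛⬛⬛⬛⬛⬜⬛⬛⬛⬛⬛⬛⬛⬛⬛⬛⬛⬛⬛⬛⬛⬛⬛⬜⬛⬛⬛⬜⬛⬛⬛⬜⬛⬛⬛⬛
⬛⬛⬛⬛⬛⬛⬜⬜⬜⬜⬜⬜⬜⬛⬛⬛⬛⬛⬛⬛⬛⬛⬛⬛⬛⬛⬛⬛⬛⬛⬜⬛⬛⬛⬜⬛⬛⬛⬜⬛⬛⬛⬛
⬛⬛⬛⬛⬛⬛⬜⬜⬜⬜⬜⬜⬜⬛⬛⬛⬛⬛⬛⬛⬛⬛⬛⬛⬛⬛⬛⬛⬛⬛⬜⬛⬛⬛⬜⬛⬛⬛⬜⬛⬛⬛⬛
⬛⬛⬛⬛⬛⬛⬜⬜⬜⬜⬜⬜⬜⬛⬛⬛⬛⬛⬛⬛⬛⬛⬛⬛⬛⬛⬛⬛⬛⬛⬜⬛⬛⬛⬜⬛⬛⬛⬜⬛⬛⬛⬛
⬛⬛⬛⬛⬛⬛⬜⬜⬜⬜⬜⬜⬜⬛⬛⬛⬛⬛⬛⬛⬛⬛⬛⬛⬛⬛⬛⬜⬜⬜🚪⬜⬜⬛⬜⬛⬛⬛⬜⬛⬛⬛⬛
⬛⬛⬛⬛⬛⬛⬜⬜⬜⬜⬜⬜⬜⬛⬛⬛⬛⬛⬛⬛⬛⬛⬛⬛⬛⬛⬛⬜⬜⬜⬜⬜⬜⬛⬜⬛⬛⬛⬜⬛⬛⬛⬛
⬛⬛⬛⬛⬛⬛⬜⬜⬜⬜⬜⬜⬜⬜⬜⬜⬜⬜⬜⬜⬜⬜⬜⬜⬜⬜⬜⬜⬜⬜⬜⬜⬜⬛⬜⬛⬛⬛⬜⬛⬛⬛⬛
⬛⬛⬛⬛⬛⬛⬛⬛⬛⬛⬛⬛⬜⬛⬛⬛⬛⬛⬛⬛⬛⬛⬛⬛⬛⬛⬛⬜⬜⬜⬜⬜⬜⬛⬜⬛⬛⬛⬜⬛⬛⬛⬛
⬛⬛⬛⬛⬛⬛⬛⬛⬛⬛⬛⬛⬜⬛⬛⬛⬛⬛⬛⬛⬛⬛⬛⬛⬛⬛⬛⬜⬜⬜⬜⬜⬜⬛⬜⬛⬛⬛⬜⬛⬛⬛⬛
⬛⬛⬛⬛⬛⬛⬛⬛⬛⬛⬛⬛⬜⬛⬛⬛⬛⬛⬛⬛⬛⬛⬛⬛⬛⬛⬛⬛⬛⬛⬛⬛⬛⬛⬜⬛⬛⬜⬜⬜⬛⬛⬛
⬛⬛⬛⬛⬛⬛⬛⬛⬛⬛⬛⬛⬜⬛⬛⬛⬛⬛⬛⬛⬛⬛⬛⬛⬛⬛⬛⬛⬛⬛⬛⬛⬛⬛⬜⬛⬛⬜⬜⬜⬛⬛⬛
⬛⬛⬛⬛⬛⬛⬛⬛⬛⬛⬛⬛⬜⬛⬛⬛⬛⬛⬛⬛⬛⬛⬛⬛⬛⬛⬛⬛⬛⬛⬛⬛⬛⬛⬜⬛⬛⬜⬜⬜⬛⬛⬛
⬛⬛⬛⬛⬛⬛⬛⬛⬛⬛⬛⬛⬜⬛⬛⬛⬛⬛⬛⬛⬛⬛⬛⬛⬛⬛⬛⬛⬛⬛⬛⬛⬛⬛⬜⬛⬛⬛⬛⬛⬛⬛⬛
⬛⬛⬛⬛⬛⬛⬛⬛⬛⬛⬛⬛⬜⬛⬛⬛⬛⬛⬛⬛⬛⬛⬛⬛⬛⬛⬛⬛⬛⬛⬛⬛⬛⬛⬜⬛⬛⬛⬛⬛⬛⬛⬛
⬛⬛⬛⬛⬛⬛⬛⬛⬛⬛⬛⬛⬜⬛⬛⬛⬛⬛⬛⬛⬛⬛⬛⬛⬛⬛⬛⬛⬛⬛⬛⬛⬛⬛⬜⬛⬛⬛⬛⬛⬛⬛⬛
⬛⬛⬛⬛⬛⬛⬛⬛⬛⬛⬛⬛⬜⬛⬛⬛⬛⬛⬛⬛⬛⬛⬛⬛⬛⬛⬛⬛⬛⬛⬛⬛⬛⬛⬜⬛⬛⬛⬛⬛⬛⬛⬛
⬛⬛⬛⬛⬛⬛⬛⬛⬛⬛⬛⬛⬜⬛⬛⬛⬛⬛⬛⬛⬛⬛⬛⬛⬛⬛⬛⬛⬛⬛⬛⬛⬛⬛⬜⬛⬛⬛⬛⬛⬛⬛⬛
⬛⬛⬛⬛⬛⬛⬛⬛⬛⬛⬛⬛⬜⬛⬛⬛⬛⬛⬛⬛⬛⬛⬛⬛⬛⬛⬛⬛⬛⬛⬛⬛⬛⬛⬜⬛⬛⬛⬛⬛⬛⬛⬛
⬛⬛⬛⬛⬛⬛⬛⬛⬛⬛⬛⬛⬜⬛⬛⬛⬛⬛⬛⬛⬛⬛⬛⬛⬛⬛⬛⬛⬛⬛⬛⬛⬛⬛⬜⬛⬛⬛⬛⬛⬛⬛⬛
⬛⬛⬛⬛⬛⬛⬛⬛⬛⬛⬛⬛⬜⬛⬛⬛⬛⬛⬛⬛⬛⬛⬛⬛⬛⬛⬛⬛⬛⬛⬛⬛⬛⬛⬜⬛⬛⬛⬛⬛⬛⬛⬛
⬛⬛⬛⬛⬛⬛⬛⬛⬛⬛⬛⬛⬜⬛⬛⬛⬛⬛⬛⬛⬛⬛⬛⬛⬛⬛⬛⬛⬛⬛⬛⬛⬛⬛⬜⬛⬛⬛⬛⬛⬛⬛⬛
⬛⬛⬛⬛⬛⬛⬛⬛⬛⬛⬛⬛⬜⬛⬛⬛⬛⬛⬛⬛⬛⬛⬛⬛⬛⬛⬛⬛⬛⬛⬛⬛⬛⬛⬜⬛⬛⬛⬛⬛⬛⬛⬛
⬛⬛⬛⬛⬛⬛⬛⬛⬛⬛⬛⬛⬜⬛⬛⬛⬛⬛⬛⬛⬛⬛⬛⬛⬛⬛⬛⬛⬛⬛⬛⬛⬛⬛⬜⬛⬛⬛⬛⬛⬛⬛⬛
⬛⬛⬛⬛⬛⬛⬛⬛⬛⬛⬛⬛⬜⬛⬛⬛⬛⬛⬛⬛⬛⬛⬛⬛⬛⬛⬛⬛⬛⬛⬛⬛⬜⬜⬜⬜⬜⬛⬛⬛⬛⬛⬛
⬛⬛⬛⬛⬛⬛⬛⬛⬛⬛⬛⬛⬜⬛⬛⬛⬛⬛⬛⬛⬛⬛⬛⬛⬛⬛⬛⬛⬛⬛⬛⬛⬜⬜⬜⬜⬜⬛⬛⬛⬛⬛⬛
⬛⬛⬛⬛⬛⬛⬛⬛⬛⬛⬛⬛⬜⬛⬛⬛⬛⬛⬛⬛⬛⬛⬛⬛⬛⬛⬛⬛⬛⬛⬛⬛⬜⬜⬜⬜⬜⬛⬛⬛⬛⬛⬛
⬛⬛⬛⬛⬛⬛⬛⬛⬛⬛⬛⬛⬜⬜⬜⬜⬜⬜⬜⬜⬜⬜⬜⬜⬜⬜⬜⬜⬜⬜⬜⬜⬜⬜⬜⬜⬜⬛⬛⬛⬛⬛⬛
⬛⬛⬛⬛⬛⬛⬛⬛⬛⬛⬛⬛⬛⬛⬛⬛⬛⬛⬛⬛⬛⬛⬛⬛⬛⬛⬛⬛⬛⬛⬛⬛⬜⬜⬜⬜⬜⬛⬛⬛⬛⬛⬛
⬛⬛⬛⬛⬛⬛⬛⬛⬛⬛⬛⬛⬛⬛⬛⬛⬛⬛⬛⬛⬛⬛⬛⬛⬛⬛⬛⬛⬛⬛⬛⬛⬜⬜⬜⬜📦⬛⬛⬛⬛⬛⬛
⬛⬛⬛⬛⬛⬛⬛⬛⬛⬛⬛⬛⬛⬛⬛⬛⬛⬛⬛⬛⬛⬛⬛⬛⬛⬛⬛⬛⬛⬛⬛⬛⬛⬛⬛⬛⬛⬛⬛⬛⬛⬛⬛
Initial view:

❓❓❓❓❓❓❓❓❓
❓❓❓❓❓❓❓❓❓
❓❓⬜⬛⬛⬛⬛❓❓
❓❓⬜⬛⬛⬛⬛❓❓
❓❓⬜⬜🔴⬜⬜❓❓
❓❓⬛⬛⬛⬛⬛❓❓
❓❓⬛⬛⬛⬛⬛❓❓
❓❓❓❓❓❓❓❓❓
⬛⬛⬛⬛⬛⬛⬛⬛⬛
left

❓❓❓❓❓❓❓❓❓
❓❓❓❓❓❓❓❓❓
❓❓⬛⬜⬛⬛⬛⬛❓
❓❓⬛⬜⬛⬛⬛⬛❓
❓❓⬛⬜🔴⬜⬜⬜❓
❓❓⬛⬛⬛⬛⬛⬛❓
❓❓⬛⬛⬛⬛⬛⬛❓
❓❓❓❓❓❓❓❓❓
⬛⬛⬛⬛⬛⬛⬛⬛⬛

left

❓❓❓❓❓❓❓❓❓
❓❓❓❓❓❓❓❓❓
❓❓⬛⬛⬜⬛⬛⬛⬛
❓❓⬛⬛⬜⬛⬛⬛⬛
❓❓⬛⬛🔴⬜⬜⬜⬜
❓❓⬛⬛⬛⬛⬛⬛⬛
❓❓⬛⬛⬛⬛⬛⬛⬛
❓❓❓❓❓❓❓❓❓
⬛⬛⬛⬛⬛⬛⬛⬛⬛

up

❓❓❓❓❓❓❓❓❓
❓❓❓❓❓❓❓❓❓
❓❓⬛⬛⬜⬛⬛❓❓
❓❓⬛⬛⬜⬛⬛⬛⬛
❓❓⬛⬛🔴⬛⬛⬛⬛
❓❓⬛⬛⬜⬜⬜⬜⬜
❓❓⬛⬛⬛⬛⬛⬛⬛
❓❓⬛⬛⬛⬛⬛⬛⬛
❓❓❓❓❓❓❓❓❓

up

❓❓❓❓❓❓❓❓❓
❓❓❓❓❓❓❓❓❓
❓❓⬛⬛⬜⬛⬛❓❓
❓❓⬛⬛⬜⬛⬛❓❓
❓❓⬛⬛🔴⬛⬛⬛⬛
❓❓⬛⬛⬜⬛⬛⬛⬛
❓❓⬛⬛⬜⬜⬜⬜⬜
❓❓⬛⬛⬛⬛⬛⬛⬛
❓❓⬛⬛⬛⬛⬛⬛⬛

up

❓❓❓❓❓❓❓❓❓
❓❓❓❓❓❓❓❓❓
❓❓⬛⬛⬜⬛⬛❓❓
❓❓⬛⬛⬜⬛⬛❓❓
❓❓⬛⬛🔴⬛⬛❓❓
❓❓⬛⬛⬜⬛⬛⬛⬛
❓❓⬛⬛⬜⬛⬛⬛⬛
❓❓⬛⬛⬜⬜⬜⬜⬜
❓❓⬛⬛⬛⬛⬛⬛⬛

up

❓❓❓❓❓❓❓❓❓
❓❓❓❓❓❓❓❓❓
❓❓⬛⬛⬜⬛⬛❓❓
❓❓⬛⬛⬜⬛⬛❓❓
❓❓⬛⬛🔴⬛⬛❓❓
❓❓⬛⬛⬜⬛⬛❓❓
❓❓⬛⬛⬜⬛⬛⬛⬛
❓❓⬛⬛⬜⬛⬛⬛⬛
❓❓⬛⬛⬜⬜⬜⬜⬜

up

❓❓❓❓❓❓❓❓❓
❓❓❓❓❓❓❓❓❓
❓❓⬛⬛⬜⬛⬛❓❓
❓❓⬛⬛⬜⬛⬛❓❓
❓❓⬛⬛🔴⬛⬛❓❓
❓❓⬛⬛⬜⬛⬛❓❓
❓❓⬛⬛⬜⬛⬛❓❓
❓❓⬛⬛⬜⬛⬛⬛⬛
❓❓⬛⬛⬜⬛⬛⬛⬛

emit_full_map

⬛⬛⬜⬛⬛❓❓
⬛⬛⬜⬛⬛❓❓
⬛⬛🔴⬛⬛❓❓
⬛⬛⬜⬛⬛❓❓
⬛⬛⬜⬛⬛❓❓
⬛⬛⬜⬛⬛⬛⬛
⬛⬛⬜⬛⬛⬛⬛
⬛⬛⬜⬜⬜⬜⬜
⬛⬛⬛⬛⬛⬛⬛
⬛⬛⬛⬛⬛⬛⬛

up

❓❓❓❓❓❓❓❓❓
❓❓❓❓❓❓❓❓❓
❓❓⬛⬛⬜⬛⬛❓❓
❓❓⬛⬛⬜⬛⬛❓❓
❓❓⬛⬛🔴⬛⬛❓❓
❓❓⬛⬛⬜⬛⬛❓❓
❓❓⬛⬛⬜⬛⬛❓❓
❓❓⬛⬛⬜⬛⬛❓❓
❓❓⬛⬛⬜⬛⬛⬛⬛

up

❓❓❓❓❓❓❓❓❓
❓❓❓❓❓❓❓❓❓
❓❓⬛⬛⬜⬛⬛❓❓
❓❓⬛⬛⬜⬛⬛❓❓
❓❓⬛⬛🔴⬛⬛❓❓
❓❓⬛⬛⬜⬛⬛❓❓
❓❓⬛⬛⬜⬛⬛❓❓
❓❓⬛⬛⬜⬛⬛❓❓
❓❓⬛⬛⬜⬛⬛❓❓

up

❓❓❓❓❓❓❓❓❓
❓❓❓❓❓❓❓❓❓
❓❓⬛⬛⬜⬛⬛❓❓
❓❓⬛⬛⬜⬛⬛❓❓
❓❓⬛⬛🔴⬛⬛❓❓
❓❓⬛⬛⬜⬛⬛❓❓
❓❓⬛⬛⬜⬛⬛❓❓
❓❓⬛⬛⬜⬛⬛❓❓
❓❓⬛⬛⬜⬛⬛❓❓

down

❓❓❓❓❓❓❓❓❓
❓❓⬛⬛⬜⬛⬛❓❓
❓❓⬛⬛⬜⬛⬛❓❓
❓❓⬛⬛⬜⬛⬛❓❓
❓❓⬛⬛🔴⬛⬛❓❓
❓❓⬛⬛⬜⬛⬛❓❓
❓❓⬛⬛⬜⬛⬛❓❓
❓❓⬛⬛⬜⬛⬛❓❓
❓❓⬛⬛⬜⬛⬛❓❓

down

❓❓⬛⬛⬜⬛⬛❓❓
❓❓⬛⬛⬜⬛⬛❓❓
❓❓⬛⬛⬜⬛⬛❓❓
❓❓⬛⬛⬜⬛⬛❓❓
❓❓⬛⬛🔴⬛⬛❓❓
❓❓⬛⬛⬜⬛⬛❓❓
❓❓⬛⬛⬜⬛⬛❓❓
❓❓⬛⬛⬜⬛⬛❓❓
❓❓⬛⬛⬜⬛⬛⬛⬛

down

❓❓⬛⬛⬜⬛⬛❓❓
❓❓⬛⬛⬜⬛⬛❓❓
❓❓⬛⬛⬜⬛⬛❓❓
❓❓⬛⬛⬜⬛⬛❓❓
❓❓⬛⬛🔴⬛⬛❓❓
❓❓⬛⬛⬜⬛⬛❓❓
❓❓⬛⬛⬜⬛⬛❓❓
❓❓⬛⬛⬜⬛⬛⬛⬛
❓❓⬛⬛⬜⬛⬛⬛⬛

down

❓❓⬛⬛⬜⬛⬛❓❓
❓❓⬛⬛⬜⬛⬛❓❓
❓❓⬛⬛⬜⬛⬛❓❓
❓❓⬛⬛⬜⬛⬛❓❓
❓❓⬛⬛🔴⬛⬛❓❓
❓❓⬛⬛⬜⬛⬛❓❓
❓❓⬛⬛⬜⬛⬛⬛⬛
❓❓⬛⬛⬜⬛⬛⬛⬛
❓❓⬛⬛⬜⬜⬜⬜⬜

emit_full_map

⬛⬛⬜⬛⬛❓❓
⬛⬛⬜⬛⬛❓❓
⬛⬛⬜⬛⬛❓❓
⬛⬛⬜⬛⬛❓❓
⬛⬛⬜⬛⬛❓❓
⬛⬛⬜⬛⬛❓❓
⬛⬛🔴⬛⬛❓❓
⬛⬛⬜⬛⬛❓❓
⬛⬛⬜⬛⬛⬛⬛
⬛⬛⬜⬛⬛⬛⬛
⬛⬛⬜⬜⬜⬜⬜
⬛⬛⬛⬛⬛⬛⬛
⬛⬛⬛⬛⬛⬛⬛

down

❓❓⬛⬛⬜⬛⬛❓❓
❓❓⬛⬛⬜⬛⬛❓❓
❓❓⬛⬛⬜⬛⬛❓❓
❓❓⬛⬛⬜⬛⬛❓❓
❓❓⬛⬛🔴⬛⬛❓❓
❓❓⬛⬛⬜⬛⬛⬛⬛
❓❓⬛⬛⬜⬛⬛⬛⬛
❓❓⬛⬛⬜⬜⬜⬜⬜
❓❓⬛⬛⬛⬛⬛⬛⬛

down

❓❓⬛⬛⬜⬛⬛❓❓
❓❓⬛⬛⬜⬛⬛❓❓
❓❓⬛⬛⬜⬛⬛❓❓
❓❓⬛⬛⬜⬛⬛❓❓
❓❓⬛⬛🔴⬛⬛⬛⬛
❓❓⬛⬛⬜⬛⬛⬛⬛
❓❓⬛⬛⬜⬜⬜⬜⬜
❓❓⬛⬛⬛⬛⬛⬛⬛
❓❓⬛⬛⬛⬛⬛⬛⬛

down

❓❓⬛⬛⬜⬛⬛❓❓
❓❓⬛⬛⬜⬛⬛❓❓
❓❓⬛⬛⬜⬛⬛❓❓
❓❓⬛⬛⬜⬛⬛⬛⬛
❓❓⬛⬛🔴⬛⬛⬛⬛
❓❓⬛⬛⬜⬜⬜⬜⬜
❓❓⬛⬛⬛⬛⬛⬛⬛
❓❓⬛⬛⬛⬛⬛⬛⬛
❓❓❓❓❓❓❓❓❓

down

❓❓⬛⬛⬜⬛⬛❓❓
❓❓⬛⬛⬜⬛⬛❓❓
❓❓⬛⬛⬜⬛⬛⬛⬛
❓❓⬛⬛⬜⬛⬛⬛⬛
❓❓⬛⬛🔴⬜⬜⬜⬜
❓❓⬛⬛⬛⬛⬛⬛⬛
❓❓⬛⬛⬛⬛⬛⬛⬛
❓❓❓❓❓❓❓❓❓
⬛⬛⬛⬛⬛⬛⬛⬛⬛

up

❓❓⬛⬛⬜⬛⬛❓❓
❓❓⬛⬛⬜⬛⬛❓❓
❓❓⬛⬛⬜⬛⬛❓❓
❓❓⬛⬛⬜⬛⬛⬛⬛
❓❓⬛⬛🔴⬛⬛⬛⬛
❓❓⬛⬛⬜⬜⬜⬜⬜
❓❓⬛⬛⬛⬛⬛⬛⬛
❓❓⬛⬛⬛⬛⬛⬛⬛
❓❓❓❓❓❓❓❓❓

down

❓❓⬛⬛⬜⬛⬛❓❓
❓❓⬛⬛⬜⬛⬛❓❓
❓❓⬛⬛⬜⬛⬛⬛⬛
❓❓⬛⬛⬜⬛⬛⬛⬛
❓❓⬛⬛🔴⬜⬜⬜⬜
❓❓⬛⬛⬛⬛⬛⬛⬛
❓❓⬛⬛⬛⬛⬛⬛⬛
❓❓❓❓❓❓❓❓❓
⬛⬛⬛⬛⬛⬛⬛⬛⬛


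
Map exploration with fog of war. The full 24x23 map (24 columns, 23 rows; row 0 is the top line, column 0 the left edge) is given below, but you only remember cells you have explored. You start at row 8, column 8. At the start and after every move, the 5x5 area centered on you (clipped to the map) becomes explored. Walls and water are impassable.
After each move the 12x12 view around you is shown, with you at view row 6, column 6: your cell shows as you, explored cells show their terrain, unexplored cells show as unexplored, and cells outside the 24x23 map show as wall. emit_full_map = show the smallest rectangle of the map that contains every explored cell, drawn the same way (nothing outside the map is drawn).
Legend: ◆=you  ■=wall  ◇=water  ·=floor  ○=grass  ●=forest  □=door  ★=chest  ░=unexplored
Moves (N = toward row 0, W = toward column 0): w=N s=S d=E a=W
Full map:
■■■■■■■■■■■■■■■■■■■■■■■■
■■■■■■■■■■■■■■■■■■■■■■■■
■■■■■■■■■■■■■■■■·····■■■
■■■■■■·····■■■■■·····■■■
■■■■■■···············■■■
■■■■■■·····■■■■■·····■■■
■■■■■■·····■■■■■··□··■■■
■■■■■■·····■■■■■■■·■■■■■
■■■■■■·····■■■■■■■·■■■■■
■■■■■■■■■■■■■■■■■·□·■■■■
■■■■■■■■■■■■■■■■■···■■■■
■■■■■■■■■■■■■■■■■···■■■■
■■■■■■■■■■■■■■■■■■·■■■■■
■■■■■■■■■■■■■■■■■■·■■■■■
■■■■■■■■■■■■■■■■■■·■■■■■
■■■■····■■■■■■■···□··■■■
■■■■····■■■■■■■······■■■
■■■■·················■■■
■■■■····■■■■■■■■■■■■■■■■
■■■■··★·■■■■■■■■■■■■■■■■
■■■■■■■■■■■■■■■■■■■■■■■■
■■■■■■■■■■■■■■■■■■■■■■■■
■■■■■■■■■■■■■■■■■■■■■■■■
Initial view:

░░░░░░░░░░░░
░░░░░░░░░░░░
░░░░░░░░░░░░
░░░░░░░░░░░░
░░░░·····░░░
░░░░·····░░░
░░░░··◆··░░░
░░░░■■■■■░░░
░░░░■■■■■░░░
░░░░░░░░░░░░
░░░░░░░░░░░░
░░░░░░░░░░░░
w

░░░░░░░░░░░░
░░░░░░░░░░░░
░░░░░░░░░░░░
░░░░░░░░░░░░
░░░░·····░░░
░░░░·····░░░
░░░░··◆··░░░
░░░░·····░░░
░░░░■■■■■░░░
░░░░■■■■■░░░
░░░░░░░░░░░░
░░░░░░░░░░░░

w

░░░░░░░░░░░░
░░░░░░░░░░░░
░░░░░░░░░░░░
░░░░░░░░░░░░
░░░░·····░░░
░░░░·····░░░
░░░░··◆··░░░
░░░░·····░░░
░░░░·····░░░
░░░░■■■■■░░░
░░░░■■■■■░░░
░░░░░░░░░░░░

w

■■■■■■■■■■■■
░░░░░░░░░░░░
░░░░░░░░░░░░
░░░░░░░░░░░░
░░░░·····░░░
░░░░·····░░░
░░░░··◆··░░░
░░░░·····░░░
░░░░·····░░░
░░░░·····░░░
░░░░■■■■■░░░
░░░░■■■■■░░░

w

■■■■■■■■■■■■
■■■■■■■■■■■■
░░░░░░░░░░░░
░░░░░░░░░░░░
░░░░■■■■■░░░
░░░░·····░░░
░░░░··◆··░░░
░░░░·····░░░
░░░░·····░░░
░░░░·····░░░
░░░░·····░░░
░░░░■■■■■░░░

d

■■■■■■■■■■■■
■■■■■■■■■■■■
░░░░░░░░░░░░
░░░░░░░░░░░░
░░░■■■■■■░░░
░░░·····■░░░
░░░···◆··░░░
░░░·····■░░░
░░░·····■░░░
░░░·····░░░░
░░░·····░░░░
░░░■■■■■░░░░

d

■■■■■■■■■■■■
■■■■■■■■■■■■
░░░░░░░░░░░░
░░░░░░░░░░░░
░░■■■■■■■░░░
░░·····■■░░░
░░····◆··░░░
░░·····■■░░░
░░·····■■░░░
░░·····░░░░░
░░·····░░░░░
░░■■■■■░░░░░

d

■■■■■■■■■■■■
■■■■■■■■■■■■
░░░░░░░░░░░░
░░░░░░░░░░░░
░■■■■■■■■░░░
░·····■■■░░░
░·····◆··░░░
░·····■■■░░░
░·····■■■░░░
░·····░░░░░░
░·····░░░░░░
░■■■■■░░░░░░

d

■■■■■■■■■■■■
■■■■■■■■■■■■
░░░░░░░░░░░░
░░░░░░░░░░░░
■■■■■■■■■░░░
·····■■■■░░░
······◆··░░░
·····■■■■░░░
·····■■■■░░░
·····░░░░░░░
·····░░░░░░░
■■■■■░░░░░░░

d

■■■■■■■■■■■■
■■■■■■■■■■■■
░░░░░░░░░░░░
░░░░░░░░░░░░
■■■■■■■■■░░░
····■■■■■░░░
······◆··░░░
····■■■■■░░░
····■■■■■░░░
····░░░░░░░░
····░░░░░░░░
■■■■░░░░░░░░

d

■■■■■■■■■■■■
■■■■■■■■■■■■
░░░░░░░░░░░░
░░░░░░░░░░░░
■■■■■■■■·░░░
···■■■■■·░░░
······◆··░░░
···■■■■■·░░░
···■■■■■·░░░
···░░░░░░░░░
···░░░░░░░░░
■■■░░░░░░░░░

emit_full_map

■■■■■■■■■■·
·····■■■■■·
········◆··
·····■■■■■·
·····■■■■■·
·····░░░░░░
·····░░░░░░
■■■■■░░░░░░
■■■■■░░░░░░

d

■■■■■■■■■■■■
■■■■■■■■■■■■
░░░░░░░░░░░░
░░░░░░░░░░░░
■■■■■■■··░░░
··■■■■■··░░░
······◆··░░░
··■■■■■··░░░
··■■■■■··░░░
··░░░░░░░░░░
··░░░░░░░░░░
■■░░░░░░░░░░

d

■■■■■■■■■■■■
■■■■■■■■■■■■
░░░░░░░░░░░░
░░░░░░░░░░░░
■■■■■■···░░░
·■■■■■···░░░
······◆··░░░
·■■■■■···░░░
·■■■■■··□░░░
·░░░░░░░░░░░
·░░░░░░░░░░░
■░░░░░░░░░░░

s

■■■■■■■■■■■■
░░░░░░░░░░░░
░░░░░░░░░░░░
■■■■■■···░░░
·■■■■■···░░░
·········░░░
·■■■■■◆··░░░
·■■■■■··□░░░
·░░░■■■■·░░░
·░░░░░░░░░░░
■░░░░░░░░░░░
■░░░░░░░░░░░

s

░░░░░░░░░░░░
░░░░░░░░░░░░
■■■■■■···░░░
·■■■■■···░░░
·········░░░
·■■■■■···░░░
·■■■■■◆·□░░░
·░░░■■■■·░░░
·░░░■■■■·░░░
■░░░░░░░░░░░
■░░░░░░░░░░░
░░░░░░░░░░░░

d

░░░░░░░░░░░░
░░░░░░░░░░░░
■■■■■···░░░░
■■■■■···░░░░
·········░░░
■■■■■····░░░
■■■■■·◆□·░░░
░░░■■■■·■░░░
░░░■■■■·■░░░
░░░░░░░░░░░░
░░░░░░░░░░░░
░░░░░░░░░░░░

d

░░░░░░░░░░░░
░░░░░░░░░░░░
■■■■···░░░░░
■■■■···░░░░░
·········░░░
■■■■·····░░░
■■■■··◆··░░░
░░■■■■·■■░░░
░░■■■■·■■░░░
░░░░░░░░░░░░
░░░░░░░░░░░░
░░░░░░░░░░░░

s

░░░░░░░░░░░░
■■■■···░░░░░
■■■■···░░░░░
·········░░░
■■■■·····░░░
■■■■··□··░░░
░░■■■■◆■■░░░
░░■■■■·■■░░░
░░░░■·□·■░░░
░░░░░░░░░░░░
░░░░░░░░░░░░
░░░░░░░░░░░░

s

■■■■···░░░░░
■■■■···░░░░░
·········░░░
■■■■·····░░░
■■■■··□··░░░
░░■■■■·■■░░░
░░■■■■◆■■░░░
░░░░■·□·■░░░
░░░░■···■░░░
░░░░░░░░░░░░
░░░░░░░░░░░░
░░░░░░░░░░░░

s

■■■■···░░░░░
·········░░░
■■■■·····░░░
■■■■··□··░░░
░░■■■■·■■░░░
░░■■■■·■■░░░
░░░░■·◆·■░░░
░░░░■···■░░░
░░░░■···■░░░
░░░░░░░░░░░░
░░░░░░░░░░░░
░░░░░░░░░░░░

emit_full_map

■■■■■■■■■■···░░
·····■■■■■···░░
···············
·····■■■■■·····
·····■■■■■··□··
·····░░░■■■■·■■
·····░░░■■■■·■■
■■■■■░░░░░■·◆·■
■■■■■░░░░░■···■
░░░░░░░░░░■···■

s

·········░░░
■■■■·····░░░
■■■■··□··░░░
░░■■■■·■■░░░
░░■■■■·■■░░░
░░░░■·□·■░░░
░░░░■·◆·■░░░
░░░░■···■░░░
░░░░■■·■■░░░
░░░░░░░░░░░░
░░░░░░░░░░░░
░░░░░░░░░░░░

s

■■■■·····░░░
■■■■··□··░░░
░░■■■■·■■░░░
░░■■■■·■■░░░
░░░░■·□·■░░░
░░░░■···■░░░
░░░░■·◆·■░░░
░░░░■■·■■░░░
░░░░■■·■■░░░
░░░░░░░░░░░░
░░░░░░░░░░░░
░░░░░░░░░░░░

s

■■■■··□··░░░
░░■■■■·■■░░░
░░■■■■·■■░░░
░░░░■·□·■░░░
░░░░■···■░░░
░░░░■···■░░░
░░░░■■◆■■░░░
░░░░■■·■■░░░
░░░░■■·■■░░░
░░░░░░░░░░░░
░░░░░░░░░░░░
░░░░░░░░░░░░

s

░░■■■■·■■░░░
░░■■■■·■■░░░
░░░░■·□·■░░░
░░░░■···■░░░
░░░░■···■░░░
░░░░■■·■■░░░
░░░░■■◆■■░░░
░░░░■■·■■░░░
░░░░··□··░░░
░░░░░░░░░░░░
░░░░░░░░░░░░
░░░░░░░░░░░░

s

░░■■■■·■■░░░
░░░░■·□·■░░░
░░░░■···■░░░
░░░░■···■░░░
░░░░■■·■■░░░
░░░░■■·■■░░░
░░░░■■◆■■░░░
░░░░··□··░░░
░░░░·····░░░
░░░░░░░░░░░░
░░░░░░░░░░░░
░░░░░░░░░░░░

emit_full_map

■■■■■■■■■■···░░
·····■■■■■···░░
···············
·····■■■■■·····
·····■■■■■··□··
·····░░░■■■■·■■
·····░░░■■■■·■■
■■■■■░░░░░■·□·■
■■■■■░░░░░■···■
░░░░░░░░░░■···■
░░░░░░░░░░■■·■■
░░░░░░░░░░■■·■■
░░░░░░░░░░■■◆■■
░░░░░░░░░░··□··
░░░░░░░░░░·····

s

░░░░■·□·■░░░
░░░░■···■░░░
░░░░■···■░░░
░░░░■■·■■░░░
░░░░■■·■■░░░
░░░░■■·■■░░░
░░░░··◆··░░░
░░░░·····░░░
░░░░·····░░░
░░░░░░░░░░░░
░░░░░░░░░░░░
░░░░░░░░░░░░

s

░░░░■···■░░░
░░░░■···■░░░
░░░░■■·■■░░░
░░░░■■·■■░░░
░░░░■■·■■░░░
░░░░··□··░░░
░░░░··◆··░░░
░░░░·····░░░
░░░░■■■■■░░░
░░░░░░░░░░░░
░░░░░░░░░░░░
░░░░░░░░░░░░

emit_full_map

■■■■■■■■■■···░░
·····■■■■■···░░
···············
·····■■■■■·····
·····■■■■■··□··
·····░░░■■■■·■■
·····░░░■■■■·■■
■■■■■░░░░░■·□·■
■■■■■░░░░░■···■
░░░░░░░░░░■···■
░░░░░░░░░░■■·■■
░░░░░░░░░░■■·■■
░░░░░░░░░░■■·■■
░░░░░░░░░░··□··
░░░░░░░░░░··◆··
░░░░░░░░░░·····
░░░░░░░░░░■■■■■
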